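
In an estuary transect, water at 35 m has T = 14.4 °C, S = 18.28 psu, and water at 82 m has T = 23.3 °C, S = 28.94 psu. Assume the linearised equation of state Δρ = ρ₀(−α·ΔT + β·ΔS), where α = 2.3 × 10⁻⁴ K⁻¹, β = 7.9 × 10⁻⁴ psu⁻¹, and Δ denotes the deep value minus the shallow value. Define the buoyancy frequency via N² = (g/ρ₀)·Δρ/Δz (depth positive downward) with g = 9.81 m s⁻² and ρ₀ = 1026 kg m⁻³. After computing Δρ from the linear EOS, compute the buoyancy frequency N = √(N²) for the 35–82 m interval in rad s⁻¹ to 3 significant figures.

ΔT = +8.9 K, ΔS = +10.66 psu (deep − shallow).
Δρ/ρ₀ = −αΔT + βΔS = -2.047 × 10⁻³ + 8.4214 × 10⁻³ = 6.3744 × 10⁻³, so Δρ ≈ 6.540 kg m⁻³.
N² = (g/ρ₀)·Δρ/Δz = g·(Δρ/ρ₀)/Δz = 9.81 × 6.3744 × 10⁻³ / 47 = 1.3305 × 10⁻³ s⁻².
N = √(1.3305 × 10⁻³) = 0.036476 rad s⁻¹ ≈ 0.0365 rad s⁻¹.

0.0365 rad s⁻¹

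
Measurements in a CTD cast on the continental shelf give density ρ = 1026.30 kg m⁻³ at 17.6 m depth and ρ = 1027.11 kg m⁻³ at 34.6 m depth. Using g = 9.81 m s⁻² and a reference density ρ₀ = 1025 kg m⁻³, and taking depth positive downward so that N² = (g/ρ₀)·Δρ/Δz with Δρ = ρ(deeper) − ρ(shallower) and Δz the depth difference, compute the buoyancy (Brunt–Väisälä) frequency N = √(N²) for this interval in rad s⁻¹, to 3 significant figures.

Δρ = 1027.11 − 1026.30 = 0.81 kg m⁻³ over Δz = 34.6 − 17.6 = 17 m.
N² = (9.81/1025) × (0.81/17) = 4.5602 × 10⁻⁴ s⁻².
N = √(4.5602 × 10⁻⁴) = 0.021355 rad s⁻¹ ≈ 0.0214 rad s⁻¹.

0.0214 rad s⁻¹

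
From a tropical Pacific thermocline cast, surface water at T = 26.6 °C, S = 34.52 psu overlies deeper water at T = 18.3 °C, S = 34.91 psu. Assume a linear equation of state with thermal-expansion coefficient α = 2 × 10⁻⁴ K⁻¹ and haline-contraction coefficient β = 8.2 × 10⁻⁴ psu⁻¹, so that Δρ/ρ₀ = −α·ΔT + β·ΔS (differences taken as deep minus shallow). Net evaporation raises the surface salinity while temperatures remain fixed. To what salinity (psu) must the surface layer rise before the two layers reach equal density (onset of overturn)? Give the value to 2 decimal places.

36.93 psu

Neutral buoyancy requires −α(T_deep − T_surf) + β(S_deep − S_surf′) = 0.
S_surf′ = S_deep − (α/β)·ΔT = 34.91 − (2 × 10⁻⁴/8.2 × 10⁻⁴)·(-8.3) = 36.9344 psu.
Increase required: 36.9344 − 34.52 = 2.4144 psu.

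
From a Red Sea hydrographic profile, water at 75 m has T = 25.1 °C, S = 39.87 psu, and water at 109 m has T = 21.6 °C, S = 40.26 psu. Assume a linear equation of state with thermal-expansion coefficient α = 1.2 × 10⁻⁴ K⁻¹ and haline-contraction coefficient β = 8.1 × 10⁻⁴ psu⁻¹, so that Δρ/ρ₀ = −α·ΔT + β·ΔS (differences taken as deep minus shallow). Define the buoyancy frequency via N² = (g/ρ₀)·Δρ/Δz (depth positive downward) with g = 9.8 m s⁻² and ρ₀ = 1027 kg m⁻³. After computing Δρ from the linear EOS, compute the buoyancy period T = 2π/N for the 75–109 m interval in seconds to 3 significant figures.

431 s

ΔT = -3.5 K, ΔS = +0.39 psu (deep − shallow).
Δρ/ρ₀ = −αΔT + βΔS = 4.20 × 10⁻⁴ + 3.159 × 10⁻⁴ = 7.359 × 10⁻⁴, so Δρ ≈ 0.7558 kg m⁻³.
N² = (g/ρ₀)·Δρ/Δz = g·(Δρ/ρ₀)/Δz = 9.8 × 7.359 × 10⁻⁴ / 34 = 2.1211 × 10⁻⁴ s⁻².
N = √(2.1211 × 10⁻⁴) = 0.014564 rad s⁻¹ → T = 2π/N = 431.42 s ≈ 431 s.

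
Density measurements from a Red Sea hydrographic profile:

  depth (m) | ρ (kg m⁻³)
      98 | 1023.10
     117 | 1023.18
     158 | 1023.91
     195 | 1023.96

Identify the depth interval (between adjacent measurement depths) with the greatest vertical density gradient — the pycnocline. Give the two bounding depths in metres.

117–158 m

Compute the density gradient over each adjacent pair:
  98–117 m: Δρ/Δz = 0.08/19 = 4.2 × 10⁻³ kg m⁻⁴
  117–158 m: Δρ/Δz = 0.73/41 = 0.018 kg m⁻⁴
  158–195 m: Δρ/Δz = 0.05/37 = 1.4 × 10⁻³ kg m⁻⁴
The largest gradient is in the 117–158 m interval — the pycnocline.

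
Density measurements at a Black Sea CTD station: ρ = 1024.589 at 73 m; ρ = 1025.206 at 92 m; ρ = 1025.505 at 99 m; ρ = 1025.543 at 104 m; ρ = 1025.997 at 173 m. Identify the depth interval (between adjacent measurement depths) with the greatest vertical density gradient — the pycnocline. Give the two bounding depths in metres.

92–99 m

Compute the density gradient over each adjacent pair:
  73–92 m: Δρ/Δz = 0.617/19 = 0.032 kg m⁻⁴
  92–99 m: Δρ/Δz = 0.299/7 = 0.043 kg m⁻⁴
  99–104 m: Δρ/Δz = 0.038/5 = 7.6 × 10⁻³ kg m⁻⁴
  104–173 m: Δρ/Δz = 0.454/69 = 6.6 × 10⁻³ kg m⁻⁴
The largest gradient is in the 92–99 m interval — the pycnocline.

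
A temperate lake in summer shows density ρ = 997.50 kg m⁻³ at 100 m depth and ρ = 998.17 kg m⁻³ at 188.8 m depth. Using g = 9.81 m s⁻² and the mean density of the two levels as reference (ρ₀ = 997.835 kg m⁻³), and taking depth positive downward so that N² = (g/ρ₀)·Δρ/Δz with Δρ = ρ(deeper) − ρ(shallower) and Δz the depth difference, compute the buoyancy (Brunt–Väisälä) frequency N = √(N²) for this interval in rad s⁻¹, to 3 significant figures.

8.61 × 10⁻³ rad s⁻¹

Δρ = 998.17 − 997.50 = 0.67 kg m⁻³ over Δz = 188.8 − 100 = 88.8 m.
N² = (9.81/997.835) × (0.67/88.8) = 7.4177 × 10⁻⁵ s⁻².
N = √(7.4177 × 10⁻⁵) = 8.6126 × 10⁻³ rad s⁻¹ ≈ 8.61 × 10⁻³ rad s⁻¹.
Since Δρ > 0 the layer is stably stratified.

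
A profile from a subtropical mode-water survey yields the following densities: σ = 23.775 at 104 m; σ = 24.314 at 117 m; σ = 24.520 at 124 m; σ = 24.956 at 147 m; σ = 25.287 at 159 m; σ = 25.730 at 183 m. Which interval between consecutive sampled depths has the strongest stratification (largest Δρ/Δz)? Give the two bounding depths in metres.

104–117 m

Compute the density gradient over each adjacent pair:
  104–117 m: Δρ/Δz = 0.539/13 = 0.041 kg m⁻⁴
  117–124 m: Δρ/Δz = 0.206/7 = 0.029 kg m⁻⁴
  124–147 m: Δρ/Δz = 0.436/23 = 0.019 kg m⁻⁴
  147–159 m: Δρ/Δz = 0.331/12 = 0.028 kg m⁻⁴
  159–183 m: Δρ/Δz = 0.443/24 = 0.018 kg m⁻⁴
The largest gradient is in the 104–117 m interval — the pycnocline.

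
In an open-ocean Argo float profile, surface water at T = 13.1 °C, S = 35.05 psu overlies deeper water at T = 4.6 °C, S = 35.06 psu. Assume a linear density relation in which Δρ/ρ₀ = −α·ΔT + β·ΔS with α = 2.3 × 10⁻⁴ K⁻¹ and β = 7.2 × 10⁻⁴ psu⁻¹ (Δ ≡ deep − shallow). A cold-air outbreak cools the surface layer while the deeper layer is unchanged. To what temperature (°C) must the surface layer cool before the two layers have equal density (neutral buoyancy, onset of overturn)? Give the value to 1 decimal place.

4.6 °C

Neutral buoyancy requires Δρ = 0, i.e. −α(T_deep − T_surf′) + β(S_deep − S_surf) = 0.
T_surf′ = T_deep − (β/α)·ΔS = 4.6 − (7.2 × 10⁻⁴/2.3 × 10⁻⁴)·(+0.01) = 4.569 °C.
Cooling required: 13.1 − (4.569) = 8.531 °C.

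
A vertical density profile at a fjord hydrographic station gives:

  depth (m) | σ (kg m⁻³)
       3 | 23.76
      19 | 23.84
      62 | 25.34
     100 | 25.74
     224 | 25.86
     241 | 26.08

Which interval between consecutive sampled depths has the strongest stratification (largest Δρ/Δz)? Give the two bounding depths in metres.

Compute the density gradient over each adjacent pair:
  3–19 m: Δρ/Δz = 0.08/16 = 5.0 × 10⁻³ kg m⁻⁴
  19–62 m: Δρ/Δz = 1.50/43 = 0.035 kg m⁻⁴
  62–100 m: Δρ/Δz = 0.40/38 = 0.011 kg m⁻⁴
  100–224 m: Δρ/Δz = 0.12/124 = 9.7 × 10⁻⁴ kg m⁻⁴
  224–241 m: Δρ/Δz = 0.22/17 = 0.013 kg m⁻⁴
The largest gradient is in the 19–62 m interval — the pycnocline.

19–62 m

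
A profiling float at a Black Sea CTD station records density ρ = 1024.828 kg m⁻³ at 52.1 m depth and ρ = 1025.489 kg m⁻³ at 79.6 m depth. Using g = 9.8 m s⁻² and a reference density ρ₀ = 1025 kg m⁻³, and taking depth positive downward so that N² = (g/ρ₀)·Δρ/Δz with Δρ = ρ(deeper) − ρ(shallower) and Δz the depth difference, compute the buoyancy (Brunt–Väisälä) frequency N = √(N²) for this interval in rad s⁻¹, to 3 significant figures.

0.0152 rad s⁻¹

Δρ = 1025.489 − 1024.828 = 0.661 kg m⁻³ over Δz = 79.6 − 52.1 = 27.5 m.
N² = (9.8/1025) × (0.661/27.5) = 2.2981 × 10⁻⁴ s⁻².
N = √(2.2981 × 10⁻⁴) = 0.015159 rad s⁻¹ ≈ 0.0152 rad s⁻¹.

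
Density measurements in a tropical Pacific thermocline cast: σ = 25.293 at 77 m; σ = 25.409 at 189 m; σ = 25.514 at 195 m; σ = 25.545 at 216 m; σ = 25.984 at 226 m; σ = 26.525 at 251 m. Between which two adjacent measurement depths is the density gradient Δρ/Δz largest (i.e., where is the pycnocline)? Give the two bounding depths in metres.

216–226 m

Compute the density gradient over each adjacent pair:
  77–189 m: Δρ/Δz = 0.116/112 = 1.0 × 10⁻³ kg m⁻⁴
  189–195 m: Δρ/Δz = 0.105/6 = 0.017 kg m⁻⁴
  195–216 m: Δρ/Δz = 0.031/21 = 1.5 × 10⁻³ kg m⁻⁴
  216–226 m: Δρ/Δz = 0.439/10 = 0.044 kg m⁻⁴
  226–251 m: Δρ/Δz = 0.541/25 = 0.022 kg m⁻⁴
The largest gradient is in the 216–226 m interval — the pycnocline.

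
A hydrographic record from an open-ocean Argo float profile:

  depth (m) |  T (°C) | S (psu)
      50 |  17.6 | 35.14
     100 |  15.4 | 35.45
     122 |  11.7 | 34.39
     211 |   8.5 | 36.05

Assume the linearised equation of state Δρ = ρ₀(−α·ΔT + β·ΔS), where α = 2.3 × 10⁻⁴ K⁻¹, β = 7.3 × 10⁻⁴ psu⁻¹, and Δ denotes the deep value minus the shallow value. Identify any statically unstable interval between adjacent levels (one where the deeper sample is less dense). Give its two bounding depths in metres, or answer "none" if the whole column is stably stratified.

none

Evaluate Δρ/ρ₀ = −αΔT + βΔS across each adjacent pair:
  50–100 m: −αΔT+βΔS = −(2.3 × 10⁻⁴)(-2.2)+(7.3 × 10⁻⁴)(+0.31) = 7.3 × 10⁻⁴ → stable
  100–122 m: −αΔT+βΔS = −(2.3 × 10⁻⁴)(-3.7)+(7.3 × 10⁻⁴)(-1.06) = 7.7 × 10⁻⁵ → stable
  122–211 m: −αΔT+βΔS = −(2.3 × 10⁻⁴)(-3.2)+(7.3 × 10⁻⁴)(+1.66) = 1.9 × 10⁻³ → stable
Every interval has Δρ > 0: the column is stably stratified throughout.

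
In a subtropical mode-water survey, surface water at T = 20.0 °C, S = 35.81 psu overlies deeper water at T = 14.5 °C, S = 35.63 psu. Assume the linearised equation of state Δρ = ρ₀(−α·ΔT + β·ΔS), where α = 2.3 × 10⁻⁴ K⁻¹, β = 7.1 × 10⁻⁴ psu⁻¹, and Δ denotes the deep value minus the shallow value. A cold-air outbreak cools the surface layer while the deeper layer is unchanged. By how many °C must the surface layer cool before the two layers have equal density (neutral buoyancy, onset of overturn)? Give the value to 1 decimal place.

Neutral buoyancy requires Δρ = 0, i.e. −α(T_deep − T_surf′) + β(S_deep − S_surf) = 0.
T_surf′ = T_deep − (β/α)·ΔS = 14.5 − (7.1 × 10⁻⁴/2.3 × 10⁻⁴)·(-0.18) = 15.056 °C.
Cooling required: 20.0 − (15.056) = 4.944 °C.

4.9 °C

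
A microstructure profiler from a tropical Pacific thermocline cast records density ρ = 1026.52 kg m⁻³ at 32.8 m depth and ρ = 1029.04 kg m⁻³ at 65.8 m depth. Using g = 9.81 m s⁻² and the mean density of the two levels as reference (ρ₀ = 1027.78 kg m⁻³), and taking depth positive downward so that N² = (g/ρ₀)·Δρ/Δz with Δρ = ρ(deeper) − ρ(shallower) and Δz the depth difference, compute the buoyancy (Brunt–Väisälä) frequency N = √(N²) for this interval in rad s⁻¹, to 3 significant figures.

Δρ = 1029.04 − 1026.52 = 2.52 kg m⁻³ over Δz = 65.8 − 32.8 = 33 m.
N² = (9.81/1027.78) × (2.52/33) = 7.2888 × 10⁻⁴ s⁻².
N = √(7.2888 × 10⁻⁴) = 0.026998 rad s⁻¹ ≈ 0.0270 rad s⁻¹.

0.0270 rad s⁻¹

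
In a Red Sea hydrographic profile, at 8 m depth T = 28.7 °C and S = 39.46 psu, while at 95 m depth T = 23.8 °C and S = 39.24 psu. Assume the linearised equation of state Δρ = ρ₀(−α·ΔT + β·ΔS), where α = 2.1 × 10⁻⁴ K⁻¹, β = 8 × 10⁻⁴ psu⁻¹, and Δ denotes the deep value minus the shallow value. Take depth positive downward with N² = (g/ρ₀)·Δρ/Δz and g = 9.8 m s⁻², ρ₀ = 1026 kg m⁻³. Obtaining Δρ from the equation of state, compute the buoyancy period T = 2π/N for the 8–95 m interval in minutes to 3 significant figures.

10.7 min

ΔT = -4.9 K, ΔS = -0.22 psu (deep − shallow).
Δρ/ρ₀ = −αΔT + βΔS = 1.029 × 10⁻³ − 1.76 × 10⁻⁴ = 8.53 × 10⁻⁴, so Δρ ≈ 0.8752 kg m⁻³.
N² = (g/ρ₀)·Δρ/Δz = g·(Δρ/ρ₀)/Δz = 9.8 × 8.53 × 10⁻⁴ / 87 = 9.6085 × 10⁻⁵ s⁻².
N = √(9.6085 × 10⁻⁵) = 9.8023 × 10⁻³ rad s⁻¹ → T = 2π/N = 640.99 s = 10.683 min ≈ 10.7 min.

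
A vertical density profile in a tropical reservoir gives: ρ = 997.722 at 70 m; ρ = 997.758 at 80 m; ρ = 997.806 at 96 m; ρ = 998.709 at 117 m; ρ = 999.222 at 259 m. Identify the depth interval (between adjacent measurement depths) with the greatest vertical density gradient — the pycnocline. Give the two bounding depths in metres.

96–117 m

Compute the density gradient over each adjacent pair:
  70–80 m: Δρ/Δz = 0.036/10 = 3.6 × 10⁻³ kg m⁻⁴
  80–96 m: Δρ/Δz = 0.048/16 = 3.0 × 10⁻³ kg m⁻⁴
  96–117 m: Δρ/Δz = 0.903/21 = 0.043 kg m⁻⁴
  117–259 m: Δρ/Δz = 0.513/142 = 3.6 × 10⁻³ kg m⁻⁴
The largest gradient is in the 96–117 m interval — the pycnocline.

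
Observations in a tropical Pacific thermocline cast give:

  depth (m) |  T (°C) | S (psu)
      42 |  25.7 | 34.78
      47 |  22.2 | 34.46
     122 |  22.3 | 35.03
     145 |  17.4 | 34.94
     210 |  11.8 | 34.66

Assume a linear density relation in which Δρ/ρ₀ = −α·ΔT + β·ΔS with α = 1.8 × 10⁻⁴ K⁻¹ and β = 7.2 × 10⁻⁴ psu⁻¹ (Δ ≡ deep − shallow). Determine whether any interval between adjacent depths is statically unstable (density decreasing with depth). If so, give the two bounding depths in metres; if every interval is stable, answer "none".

none

Evaluate Δρ/ρ₀ = −αΔT + βΔS across each adjacent pair:
  42–47 m: −αΔT+βΔS = −(1.8 × 10⁻⁴)(-3.5)+(7.2 × 10⁻⁴)(-0.32) = 4.0 × 10⁻⁴ → stable
  47–122 m: −αΔT+βΔS = −(1.8 × 10⁻⁴)(+0.1)+(7.2 × 10⁻⁴)(+0.57) = 3.9 × 10⁻⁴ → stable
  122–145 m: −αΔT+βΔS = −(1.8 × 10⁻⁴)(-4.9)+(7.2 × 10⁻⁴)(-0.09) = 8.2 × 10⁻⁴ → stable
  145–210 m: −αΔT+βΔS = −(1.8 × 10⁻⁴)(-5.6)+(7.2 × 10⁻⁴)(-0.28) = 8.1 × 10⁻⁴ → stable
Every interval has Δρ > 0: the column is stably stratified throughout.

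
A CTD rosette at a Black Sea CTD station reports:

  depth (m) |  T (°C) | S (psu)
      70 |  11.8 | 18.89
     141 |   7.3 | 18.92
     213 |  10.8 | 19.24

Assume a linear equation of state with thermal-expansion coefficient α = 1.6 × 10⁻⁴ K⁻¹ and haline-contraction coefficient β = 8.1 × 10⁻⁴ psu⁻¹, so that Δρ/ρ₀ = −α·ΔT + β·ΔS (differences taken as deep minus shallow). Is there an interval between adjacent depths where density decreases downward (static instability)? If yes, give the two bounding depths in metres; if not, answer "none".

Evaluate Δρ/ρ₀ = −αΔT + βΔS across each adjacent pair:
  70–141 m: −αΔT+βΔS = −(1.6 × 10⁻⁴)(-4.5)+(8.1 × 10⁻⁴)(+0.03) = 7.4 × 10⁻⁴ → stable
  141–213 m: −αΔT+βΔS = −(1.6 × 10⁻⁴)(+3.5)+(8.1 × 10⁻⁴)(+0.32) = -3.0 × 10⁻⁴ → UNSTABLE
The 141–213 m interval has Δρ < 0: lighter water underlies denser water.

141–213 m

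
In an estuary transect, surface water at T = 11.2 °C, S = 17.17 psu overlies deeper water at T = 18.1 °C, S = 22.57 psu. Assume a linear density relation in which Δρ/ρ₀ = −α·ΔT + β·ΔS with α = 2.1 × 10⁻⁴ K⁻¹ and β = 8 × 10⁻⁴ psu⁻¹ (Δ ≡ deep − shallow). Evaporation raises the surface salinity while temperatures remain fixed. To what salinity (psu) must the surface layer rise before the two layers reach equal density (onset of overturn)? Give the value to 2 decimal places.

20.76 psu

Neutral buoyancy requires −α(T_deep − T_surf) + β(S_deep − S_surf′) = 0.
S_surf′ = S_deep − (α/β)·ΔT = 22.57 − (2.1 × 10⁻⁴/8 × 10⁻⁴)·(+6.9) = 20.7587 psu.
Increase required: 20.7587 − 17.17 = 3.5887 psu.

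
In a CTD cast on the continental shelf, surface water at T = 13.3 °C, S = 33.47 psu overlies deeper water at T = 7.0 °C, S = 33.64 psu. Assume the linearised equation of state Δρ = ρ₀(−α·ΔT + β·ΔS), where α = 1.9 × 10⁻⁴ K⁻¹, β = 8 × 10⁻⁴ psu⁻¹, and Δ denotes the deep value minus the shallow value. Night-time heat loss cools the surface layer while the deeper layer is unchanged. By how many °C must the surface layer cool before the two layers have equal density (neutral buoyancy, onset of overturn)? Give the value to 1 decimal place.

7.0 °C

Neutral buoyancy requires Δρ = 0, i.e. −α(T_deep − T_surf′) + β(S_deep − S_surf) = 0.
T_surf′ = T_deep − (β/α)·ΔS = 7.0 − (8 × 10⁻⁴/1.9 × 10⁻⁴)·(+0.17) = 6.284 °C.
Cooling required: 13.3 − (6.284) = 7.016 °C.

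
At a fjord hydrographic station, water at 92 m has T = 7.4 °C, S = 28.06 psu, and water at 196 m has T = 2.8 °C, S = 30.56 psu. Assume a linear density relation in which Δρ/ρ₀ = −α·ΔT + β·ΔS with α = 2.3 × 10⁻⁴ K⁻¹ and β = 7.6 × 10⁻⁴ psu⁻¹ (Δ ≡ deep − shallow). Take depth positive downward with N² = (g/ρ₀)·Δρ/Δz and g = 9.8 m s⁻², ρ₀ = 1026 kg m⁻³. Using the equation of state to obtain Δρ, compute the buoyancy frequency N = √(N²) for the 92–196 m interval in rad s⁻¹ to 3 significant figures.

0.0167 rad s⁻¹

ΔT = -4.6 K, ΔS = +2.50 psu (deep − shallow).
Δρ/ρ₀ = −αΔT + βΔS = 1.058 × 10⁻³ + 1.90 × 10⁻³ = 2.958 × 10⁻³, so Δρ ≈ 3.035 kg m⁻³.
N² = (g/ρ₀)·Δρ/Δz = g·(Δρ/ρ₀)/Δz = 9.8 × 2.958 × 10⁻³ / 104 = 2.7873 × 10⁻⁴ s⁻².
N = √(2.7873 × 10⁻⁴) = 0.016695 rad s⁻¹ ≈ 0.0167 rad s⁻¹.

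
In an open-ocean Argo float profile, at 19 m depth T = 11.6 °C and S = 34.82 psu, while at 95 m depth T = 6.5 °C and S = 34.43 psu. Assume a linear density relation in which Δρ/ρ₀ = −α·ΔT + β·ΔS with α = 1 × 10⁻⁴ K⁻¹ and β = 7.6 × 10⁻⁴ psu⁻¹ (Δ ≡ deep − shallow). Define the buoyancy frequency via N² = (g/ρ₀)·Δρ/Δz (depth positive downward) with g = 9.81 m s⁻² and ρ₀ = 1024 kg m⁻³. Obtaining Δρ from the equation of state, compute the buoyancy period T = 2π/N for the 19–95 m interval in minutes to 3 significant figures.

ΔT = -5.1 K, ΔS = -0.39 psu (deep − shallow).
Δρ/ρ₀ = −αΔT + βΔS = 5.10 × 10⁻⁴ − 2.964 × 10⁻⁴ = 2.136 × 10⁻⁴, so Δρ ≈ 0.2187 kg m⁻³.
N² = (g/ρ₀)·Δρ/Δz = g·(Δρ/ρ₀)/Δz = 9.81 × 2.136 × 10⁻⁴ / 76 = 2.7571 × 10⁻⁵ s⁻².
N = √(2.7571 × 10⁻⁵) = 5.2508 × 10⁻³ rad s⁻¹ → T = 2π/N = 1.1966 × 10³ s = 19.943 min ≈ 19.9 min.

19.9 min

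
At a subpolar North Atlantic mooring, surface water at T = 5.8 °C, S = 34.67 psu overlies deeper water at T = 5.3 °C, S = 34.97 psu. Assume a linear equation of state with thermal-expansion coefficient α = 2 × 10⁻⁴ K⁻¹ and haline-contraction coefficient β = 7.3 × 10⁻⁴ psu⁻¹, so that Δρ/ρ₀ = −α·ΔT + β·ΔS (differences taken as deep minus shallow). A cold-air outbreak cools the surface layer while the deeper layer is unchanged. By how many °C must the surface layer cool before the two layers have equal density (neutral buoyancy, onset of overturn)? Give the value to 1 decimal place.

1.6 °C

Neutral buoyancy requires Δρ = 0, i.e. −α(T_deep − T_surf′) + β(S_deep − S_surf) = 0.
T_surf′ = T_deep − (β/α)·ΔS = 5.3 − (7.3 × 10⁻⁴/2 × 10⁻⁴)·(+0.30) = 4.205 °C.
Cooling required: 5.8 − (4.205) = 1.595 °C.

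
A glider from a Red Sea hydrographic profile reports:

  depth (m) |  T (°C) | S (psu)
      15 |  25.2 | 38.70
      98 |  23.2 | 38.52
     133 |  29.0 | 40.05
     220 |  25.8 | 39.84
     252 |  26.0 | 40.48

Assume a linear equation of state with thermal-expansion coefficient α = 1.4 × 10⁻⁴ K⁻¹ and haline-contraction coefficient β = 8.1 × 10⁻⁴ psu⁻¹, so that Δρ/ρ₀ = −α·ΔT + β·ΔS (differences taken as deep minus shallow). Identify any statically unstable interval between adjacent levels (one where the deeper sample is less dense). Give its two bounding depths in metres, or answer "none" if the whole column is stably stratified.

none

Evaluate Δρ/ρ₀ = −αΔT + βΔS across each adjacent pair:
  15–98 m: −αΔT+βΔS = −(1.4 × 10⁻⁴)(-2.0)+(8.1 × 10⁻⁴)(-0.18) = 1.3 × 10⁻⁴ → stable
  98–133 m: −αΔT+βΔS = −(1.4 × 10⁻⁴)(+5.8)+(8.1 × 10⁻⁴)(+1.53) = 4.3 × 10⁻⁴ → stable
  133–220 m: −αΔT+βΔS = −(1.4 × 10⁻⁴)(-3.2)+(8.1 × 10⁻⁴)(-0.21) = 2.8 × 10⁻⁴ → stable
  220–252 m: −αΔT+βΔS = −(1.4 × 10⁻⁴)(+0.2)+(8.1 × 10⁻⁴)(+0.64) = 4.9 × 10⁻⁴ → stable
Every interval has Δρ > 0: the column is stably stratified throughout.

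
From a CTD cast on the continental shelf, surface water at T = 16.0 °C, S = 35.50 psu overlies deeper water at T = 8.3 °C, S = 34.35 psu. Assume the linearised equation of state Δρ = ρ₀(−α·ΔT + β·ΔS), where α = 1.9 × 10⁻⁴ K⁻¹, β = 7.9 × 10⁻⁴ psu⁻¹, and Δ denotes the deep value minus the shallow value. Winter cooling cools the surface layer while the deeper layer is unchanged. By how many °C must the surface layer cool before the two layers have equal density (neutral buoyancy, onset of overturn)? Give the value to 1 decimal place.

Neutral buoyancy requires Δρ = 0, i.e. −α(T_deep − T_surf′) + β(S_deep − S_surf) = 0.
T_surf′ = T_deep − (β/α)·ΔS = 8.3 − (7.9 × 10⁻⁴/1.9 × 10⁻⁴)·(-1.15) = 13.082 °C.
Cooling required: 16.0 − (13.082) = 2.918 °C.

2.9 °C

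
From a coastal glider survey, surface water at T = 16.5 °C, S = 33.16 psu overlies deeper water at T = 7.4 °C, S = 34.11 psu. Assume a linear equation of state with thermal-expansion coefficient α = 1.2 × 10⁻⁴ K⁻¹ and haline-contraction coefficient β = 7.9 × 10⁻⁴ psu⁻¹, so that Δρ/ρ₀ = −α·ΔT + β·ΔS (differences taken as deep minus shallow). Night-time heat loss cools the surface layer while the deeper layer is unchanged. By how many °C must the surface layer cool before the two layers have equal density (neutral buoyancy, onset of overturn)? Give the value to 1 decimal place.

15.4 °C

Neutral buoyancy requires Δρ = 0, i.e. −α(T_deep − T_surf′) + β(S_deep − S_surf) = 0.
T_surf′ = T_deep − (β/α)·ΔS = 7.4 − (7.9 × 10⁻⁴/1.2 × 10⁻⁴)·(+0.95) = 1.146 °C.
Cooling required: 16.5 − (1.146) = 15.354 °C.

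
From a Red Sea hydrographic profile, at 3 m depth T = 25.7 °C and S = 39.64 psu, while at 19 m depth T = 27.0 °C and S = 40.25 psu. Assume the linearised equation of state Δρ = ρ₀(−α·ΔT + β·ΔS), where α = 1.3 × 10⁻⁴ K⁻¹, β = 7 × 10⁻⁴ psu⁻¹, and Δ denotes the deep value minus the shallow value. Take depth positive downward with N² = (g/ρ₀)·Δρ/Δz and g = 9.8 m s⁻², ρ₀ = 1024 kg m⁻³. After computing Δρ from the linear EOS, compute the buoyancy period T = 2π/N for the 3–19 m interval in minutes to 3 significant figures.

8.33 min

ΔT = +1.3 K, ΔS = +0.61 psu (deep − shallow).
Δρ/ρ₀ = −αΔT + βΔS = -1.69 × 10⁻⁴ + 4.27 × 10⁻⁴ = 2.58 × 10⁻⁴, so Δρ ≈ 0.2642 kg m⁻³.
N² = (g/ρ₀)·Δρ/Δz = g·(Δρ/ρ₀)/Δz = 9.8 × 2.58 × 10⁻⁴ / 16 = 1.5803 × 10⁻⁴ s⁻².
N = √(1.5803 × 10⁻⁴) = 0.012571 rad s⁻¹ → T = 2π/N = 499.82 s = 8.3303 min ≈ 8.33 min.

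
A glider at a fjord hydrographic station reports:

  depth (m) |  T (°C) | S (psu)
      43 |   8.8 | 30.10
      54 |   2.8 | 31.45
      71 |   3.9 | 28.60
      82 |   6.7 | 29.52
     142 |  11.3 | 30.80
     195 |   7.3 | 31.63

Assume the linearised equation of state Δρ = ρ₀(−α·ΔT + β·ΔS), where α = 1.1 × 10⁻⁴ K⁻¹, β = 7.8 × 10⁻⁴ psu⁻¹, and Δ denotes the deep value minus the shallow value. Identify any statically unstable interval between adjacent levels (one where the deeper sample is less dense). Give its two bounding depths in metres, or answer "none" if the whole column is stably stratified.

54–71 m

Evaluate Δρ/ρ₀ = −αΔT + βΔS across each adjacent pair:
  43–54 m: −αΔT+βΔS = −(1.1 × 10⁻⁴)(-6.0)+(7.8 × 10⁻⁴)(+1.35) = 1.7 × 10⁻³ → stable
  54–71 m: −αΔT+βΔS = −(1.1 × 10⁻⁴)(+1.1)+(7.8 × 10⁻⁴)(-2.85) = -2.3 × 10⁻³ → UNSTABLE
  71–82 m: −αΔT+βΔS = −(1.1 × 10⁻⁴)(+2.8)+(7.8 × 10⁻⁴)(+0.92) = 4.1 × 10⁻⁴ → stable
  82–142 m: −αΔT+βΔS = −(1.1 × 10⁻⁴)(+4.6)+(7.8 × 10⁻⁴)(+1.28) = 4.9 × 10⁻⁴ → stable
  142–195 m: −αΔT+βΔS = −(1.1 × 10⁻⁴)(-4.0)+(7.8 × 10⁻⁴)(+0.83) = 1.1 × 10⁻³ → stable
The 54–71 m interval has Δρ < 0: lighter water underlies denser water.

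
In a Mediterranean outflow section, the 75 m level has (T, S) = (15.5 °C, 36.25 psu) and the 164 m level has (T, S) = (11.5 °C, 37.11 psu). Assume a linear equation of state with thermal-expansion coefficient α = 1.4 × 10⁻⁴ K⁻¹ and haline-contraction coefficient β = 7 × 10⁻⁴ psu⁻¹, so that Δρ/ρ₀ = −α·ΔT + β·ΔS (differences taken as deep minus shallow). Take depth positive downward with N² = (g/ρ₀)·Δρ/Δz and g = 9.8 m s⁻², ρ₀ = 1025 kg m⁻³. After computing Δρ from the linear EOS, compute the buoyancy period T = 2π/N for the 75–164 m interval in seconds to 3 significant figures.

ΔT = -4.0 K, ΔS = +0.86 psu (deep − shallow).
Δρ/ρ₀ = −αΔT + βΔS = 5.60 × 10⁻⁴ + 6.02 × 10⁻⁴ = 1.162 × 10⁻³, so Δρ ≈ 1.191 kg m⁻³.
N² = (g/ρ₀)·Δρ/Δz = g·(Δρ/ρ₀)/Δz = 9.8 × 1.162 × 10⁻³ / 89 = 1.2795 × 10⁻⁴ s⁻².
N = √(1.2795 × 10⁻⁴) = 0.011311 rad s⁻¹ → T = 2π/N = 555.49 s ≈ 555 s.

555 s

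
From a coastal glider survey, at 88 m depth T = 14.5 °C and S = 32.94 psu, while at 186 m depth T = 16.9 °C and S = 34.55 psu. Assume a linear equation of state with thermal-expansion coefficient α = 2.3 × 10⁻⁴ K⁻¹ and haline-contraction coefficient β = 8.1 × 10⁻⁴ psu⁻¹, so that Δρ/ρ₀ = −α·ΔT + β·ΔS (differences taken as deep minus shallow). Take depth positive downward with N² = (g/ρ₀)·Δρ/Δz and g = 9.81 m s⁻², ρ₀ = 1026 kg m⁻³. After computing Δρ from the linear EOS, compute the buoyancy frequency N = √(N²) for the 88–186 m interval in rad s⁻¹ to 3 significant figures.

ΔT = +2.4 K, ΔS = +1.61 psu (deep − shallow).
Δρ/ρ₀ = −αΔT + βΔS = -5.52 × 10⁻⁴ + 1.3041 × 10⁻³ = 7.521 × 10⁻⁴, so Δρ ≈ 0.7717 kg m⁻³.
N² = (g/ρ₀)·Δρ/Δz = g·(Δρ/ρ₀)/Δz = 9.81 × 7.521 × 10⁻⁴ / 98 = 7.5287 × 10⁻⁵ s⁻².
N = √(7.5287 × 10⁻⁵) = 8.6768 × 10⁻³ rad s⁻¹ ≈ 8.68 × 10⁻³ rad s⁻¹.

8.68 × 10⁻³ rad s⁻¹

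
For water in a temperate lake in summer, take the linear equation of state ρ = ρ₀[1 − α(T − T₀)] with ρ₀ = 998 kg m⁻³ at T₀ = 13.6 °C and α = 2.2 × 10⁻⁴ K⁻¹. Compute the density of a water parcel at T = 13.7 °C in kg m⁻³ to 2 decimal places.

T − T₀ = +0.1 K.
Bracket = 1 − α·(+0.1) = 1 + (-2.20 × 10⁻⁵) = 0.9999780.
ρ = 998 × 0.9999780 = 997.98 kg m⁻³.

997.98 kg m⁻³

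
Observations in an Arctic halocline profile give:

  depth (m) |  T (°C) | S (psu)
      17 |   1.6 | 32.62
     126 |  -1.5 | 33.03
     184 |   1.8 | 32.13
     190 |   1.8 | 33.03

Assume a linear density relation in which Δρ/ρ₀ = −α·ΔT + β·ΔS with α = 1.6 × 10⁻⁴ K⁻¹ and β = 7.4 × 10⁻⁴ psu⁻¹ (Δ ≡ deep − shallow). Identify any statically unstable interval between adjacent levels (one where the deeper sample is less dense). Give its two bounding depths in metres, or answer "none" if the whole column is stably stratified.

Evaluate Δρ/ρ₀ = −αΔT + βΔS across each adjacent pair:
  17–126 m: −αΔT+βΔS = −(1.6 × 10⁻⁴)(-3.1)+(7.4 × 10⁻⁴)(+0.41) = 8.0 × 10⁻⁴ → stable
  126–184 m: −αΔT+βΔS = −(1.6 × 10⁻⁴)(+3.3)+(7.4 × 10⁻⁴)(-0.90) = -1.2 × 10⁻³ → UNSTABLE
  184–190 m: −αΔT+βΔS = −(1.6 × 10⁻⁴)(+0.0)+(7.4 × 10⁻⁴)(+0.90) = 6.7 × 10⁻⁴ → stable
The 126–184 m interval has Δρ < 0: lighter water underlies denser water.

126–184 m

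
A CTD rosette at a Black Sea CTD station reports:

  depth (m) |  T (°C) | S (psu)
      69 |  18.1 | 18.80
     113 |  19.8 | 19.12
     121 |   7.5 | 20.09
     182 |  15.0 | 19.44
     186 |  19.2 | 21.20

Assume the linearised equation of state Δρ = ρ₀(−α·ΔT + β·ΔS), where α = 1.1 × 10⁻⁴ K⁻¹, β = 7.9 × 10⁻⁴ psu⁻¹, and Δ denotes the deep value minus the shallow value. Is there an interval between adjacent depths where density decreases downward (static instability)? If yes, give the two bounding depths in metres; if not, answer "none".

121–182 m

Evaluate Δρ/ρ₀ = −αΔT + βΔS across each adjacent pair:
  69–113 m: −αΔT+βΔS = −(1.1 × 10⁻⁴)(+1.7)+(7.9 × 10⁻⁴)(+0.32) = 6.6 × 10⁻⁵ → stable
  113–121 m: −αΔT+βΔS = −(1.1 × 10⁻⁴)(-12.3)+(7.9 × 10⁻⁴)(+0.97) = 2.1 × 10⁻³ → stable
  121–182 m: −αΔT+βΔS = −(1.1 × 10⁻⁴)(+7.5)+(7.9 × 10⁻⁴)(-0.65) = -1.3 × 10⁻³ → UNSTABLE
  182–186 m: −αΔT+βΔS = −(1.1 × 10⁻⁴)(+4.2)+(7.9 × 10⁻⁴)(+1.76) = 9.3 × 10⁻⁴ → stable
The 121–182 m interval has Δρ < 0: lighter water underlies denser water.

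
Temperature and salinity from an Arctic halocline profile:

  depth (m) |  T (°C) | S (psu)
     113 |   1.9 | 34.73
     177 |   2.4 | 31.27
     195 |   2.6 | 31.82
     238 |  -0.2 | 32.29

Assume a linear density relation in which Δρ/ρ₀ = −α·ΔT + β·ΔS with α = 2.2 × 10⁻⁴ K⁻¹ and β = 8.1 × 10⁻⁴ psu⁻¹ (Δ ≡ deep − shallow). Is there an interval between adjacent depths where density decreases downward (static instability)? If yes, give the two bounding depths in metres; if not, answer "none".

Evaluate Δρ/ρ₀ = −αΔT + βΔS across each adjacent pair:
  113–177 m: −αΔT+βΔS = −(2.2 × 10⁻⁴)(+0.5)+(8.1 × 10⁻⁴)(-3.46) = -2.9 × 10⁻³ → UNSTABLE
  177–195 m: −αΔT+βΔS = −(2.2 × 10⁻⁴)(+0.2)+(8.1 × 10⁻⁴)(+0.55) = 4.0 × 10⁻⁴ → stable
  195–238 m: −αΔT+βΔS = −(2.2 × 10⁻⁴)(-2.8)+(8.1 × 10⁻⁴)(+0.47) = 1.0 × 10⁻³ → stable
The 113–177 m interval has Δρ < 0: lighter water underlies denser water.

113–177 m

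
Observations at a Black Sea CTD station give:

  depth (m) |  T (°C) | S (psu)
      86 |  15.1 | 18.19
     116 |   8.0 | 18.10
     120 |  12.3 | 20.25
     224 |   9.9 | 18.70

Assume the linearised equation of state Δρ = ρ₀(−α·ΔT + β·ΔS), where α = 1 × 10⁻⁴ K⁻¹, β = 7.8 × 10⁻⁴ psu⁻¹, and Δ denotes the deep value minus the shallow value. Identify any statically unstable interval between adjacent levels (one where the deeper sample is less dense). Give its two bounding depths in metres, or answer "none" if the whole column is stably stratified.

Evaluate Δρ/ρ₀ = −αΔT + βΔS across each adjacent pair:
  86–116 m: −αΔT+βΔS = −(1 × 10⁻⁴)(-7.1)+(7.8 × 10⁻⁴)(-0.09) = 6.4 × 10⁻⁴ → stable
  116–120 m: −αΔT+βΔS = −(1 × 10⁻⁴)(+4.3)+(7.8 × 10⁻⁴)(+2.15) = 1.2 × 10⁻³ → stable
  120–224 m: −αΔT+βΔS = −(1 × 10⁻⁴)(-2.4)+(7.8 × 10⁻⁴)(-1.55) = -9.7 × 10⁻⁴ → UNSTABLE
The 120–224 m interval has Δρ < 0: lighter water underlies denser water.

120–224 m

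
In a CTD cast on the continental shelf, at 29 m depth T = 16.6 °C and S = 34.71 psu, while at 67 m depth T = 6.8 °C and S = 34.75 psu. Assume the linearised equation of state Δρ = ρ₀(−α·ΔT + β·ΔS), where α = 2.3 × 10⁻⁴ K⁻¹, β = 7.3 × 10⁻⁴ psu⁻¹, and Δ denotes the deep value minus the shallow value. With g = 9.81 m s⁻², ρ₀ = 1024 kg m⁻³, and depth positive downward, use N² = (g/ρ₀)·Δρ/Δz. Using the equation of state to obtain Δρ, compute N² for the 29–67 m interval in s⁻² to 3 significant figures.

5.89 × 10⁻⁴ s⁻²

ΔT = -9.8 K, ΔS = +0.04 psu (deep − shallow).
Δρ/ρ₀ = −αΔT + βΔS = 2.254 × 10⁻³ + 2.92 × 10⁻⁵ = 2.2832 × 10⁻³, so Δρ ≈ 2.338 kg m⁻³.
N² = (g/ρ₀)·Δρ/Δz = g·(Δρ/ρ₀)/Δz = 9.81 × 2.2832 × 10⁻³ / 38 = 5.8943 × 10⁻⁴ s⁻² ≈ 5.89 × 10⁻⁴ s⁻².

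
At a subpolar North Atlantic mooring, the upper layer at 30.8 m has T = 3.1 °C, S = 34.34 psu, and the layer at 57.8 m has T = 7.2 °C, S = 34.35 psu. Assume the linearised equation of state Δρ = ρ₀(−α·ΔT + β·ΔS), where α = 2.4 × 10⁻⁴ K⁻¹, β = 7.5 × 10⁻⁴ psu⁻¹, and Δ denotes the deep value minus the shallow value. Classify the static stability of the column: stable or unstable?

ΔT = 7.2 − 3.1 = +4.1 K and ΔS = 34.35 − 34.34 = +0.01 psu (deep − shallow).
−αΔT = -9.84 × 10⁻⁴; βΔS = 7.50 × 10⁻⁶; sum Δρ/ρ₀ = -9.765 × 10⁻⁴.
Δρ/ρ₀ < 0, so Δρ < 0: deeper water is lighter → statically unstable; the column would overturn.

unstable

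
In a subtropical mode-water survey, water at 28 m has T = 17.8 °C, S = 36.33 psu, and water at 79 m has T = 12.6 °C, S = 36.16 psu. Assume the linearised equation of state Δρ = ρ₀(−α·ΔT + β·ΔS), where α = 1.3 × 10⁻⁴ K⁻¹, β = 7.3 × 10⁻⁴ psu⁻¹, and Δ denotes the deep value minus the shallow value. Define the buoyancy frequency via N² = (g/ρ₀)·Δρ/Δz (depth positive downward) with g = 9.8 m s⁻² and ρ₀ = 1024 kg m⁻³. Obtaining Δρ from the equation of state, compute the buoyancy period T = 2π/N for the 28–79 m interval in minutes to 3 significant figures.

10.2 min

ΔT = -5.2 K, ΔS = -0.17 psu (deep − shallow).
Δρ/ρ₀ = −αΔT + βΔS = 6.76 × 10⁻⁴ − 1.241 × 10⁻⁴ = 5.519 × 10⁻⁴, so Δρ ≈ 0.5651 kg m⁻³.
N² = (g/ρ₀)·Δρ/Δz = g·(Δρ/ρ₀)/Δz = 9.8 × 5.519 × 10⁻⁴ / 51 = 1.0605 × 10⁻⁴ s⁻².
N = √(1.0605 × 10⁻⁴) = 0.010298 rad s⁻¹ → T = 2π/N = 610.14 s = 10.169 min ≈ 10.2 min.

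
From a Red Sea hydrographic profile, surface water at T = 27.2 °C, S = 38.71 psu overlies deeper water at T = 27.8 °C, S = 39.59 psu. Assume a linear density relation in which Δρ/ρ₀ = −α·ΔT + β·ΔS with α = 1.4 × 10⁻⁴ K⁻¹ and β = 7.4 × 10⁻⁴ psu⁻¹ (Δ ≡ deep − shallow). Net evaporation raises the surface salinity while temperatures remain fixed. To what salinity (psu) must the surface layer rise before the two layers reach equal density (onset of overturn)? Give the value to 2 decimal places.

39.48 psu

Neutral buoyancy requires −α(T_deep − T_surf) + β(S_deep − S_surf′) = 0.
S_surf′ = S_deep − (α/β)·ΔT = 39.59 − (1.4 × 10⁻⁴/7.4 × 10⁻⁴)·(+0.6) = 39.4765 psu.
Increase required: 39.4765 − 38.71 = 0.7665 psu.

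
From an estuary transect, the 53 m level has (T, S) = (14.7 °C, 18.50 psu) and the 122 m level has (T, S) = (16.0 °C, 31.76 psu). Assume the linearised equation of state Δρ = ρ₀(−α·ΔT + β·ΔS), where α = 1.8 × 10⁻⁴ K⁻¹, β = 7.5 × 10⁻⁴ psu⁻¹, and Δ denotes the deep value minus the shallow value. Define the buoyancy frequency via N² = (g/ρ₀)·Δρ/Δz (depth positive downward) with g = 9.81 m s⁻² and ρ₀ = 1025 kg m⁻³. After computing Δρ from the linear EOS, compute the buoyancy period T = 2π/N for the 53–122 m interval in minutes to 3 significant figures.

ΔT = +1.3 K, ΔS = +13.26 psu (deep − shallow).
Δρ/ρ₀ = −αΔT + βΔS = -2.34 × 10⁻⁴ + 9.945 × 10⁻³ = 9.711 × 10⁻³, so Δρ ≈ 9.954 kg m⁻³.
N² = (g/ρ₀)·Δρ/Δz = g·(Δρ/ρ₀)/Δz = 9.81 × 9.711 × 10⁻³ / 69 = 1.3807 × 10⁻³ s⁻².
N = √(1.3807 × 10⁻³) = 0.037158 rad s⁻¹ → T = 2π/N = 169.09 s = 2.8182 min ≈ 2.82 min.

2.82 min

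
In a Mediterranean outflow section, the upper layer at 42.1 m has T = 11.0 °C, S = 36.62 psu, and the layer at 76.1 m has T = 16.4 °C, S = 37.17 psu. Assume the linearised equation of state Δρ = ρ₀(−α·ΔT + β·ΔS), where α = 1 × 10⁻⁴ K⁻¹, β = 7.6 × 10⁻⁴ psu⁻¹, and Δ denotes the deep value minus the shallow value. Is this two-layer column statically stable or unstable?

unstable

ΔT = 16.4 − 11.0 = +5.4 K and ΔS = 37.17 − 36.62 = +0.55 psu (deep − shallow).
−αΔT = -5.40 × 10⁻⁴; βΔS = 4.18 × 10⁻⁴; sum Δρ/ρ₀ = -1.22 × 10⁻⁴.
Δρ/ρ₀ < 0, so Δρ < 0: deeper water is lighter → statically unstable; the column would overturn.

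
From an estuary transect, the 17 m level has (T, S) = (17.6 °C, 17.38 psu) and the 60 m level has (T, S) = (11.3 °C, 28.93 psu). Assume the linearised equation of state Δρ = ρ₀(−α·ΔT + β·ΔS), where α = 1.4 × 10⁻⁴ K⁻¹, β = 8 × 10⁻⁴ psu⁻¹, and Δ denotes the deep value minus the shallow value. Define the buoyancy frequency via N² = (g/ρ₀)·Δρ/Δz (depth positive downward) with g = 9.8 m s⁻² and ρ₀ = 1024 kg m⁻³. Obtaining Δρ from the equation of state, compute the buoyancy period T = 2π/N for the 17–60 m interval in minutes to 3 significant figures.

ΔT = -6.3 K, ΔS = +11.55 psu (deep − shallow).
Δρ/ρ₀ = −αΔT + βΔS = 8.82 × 10⁻⁴ + 9.24 × 10⁻³ = 0.010122, so Δρ ≈ 10.36 kg m⁻³.
N² = (g/ρ₀)·Δρ/Δz = g·(Δρ/ρ₀)/Δz = 9.8 × 0.010122 / 43 = 2.3069 × 10⁻³ s⁻².
N = √(2.3069 × 10⁻³) = 0.048030 rad s⁻¹ → T = 2π/N = 130.82 s = 2.1803 min ≈ 2.18 min.

2.18 min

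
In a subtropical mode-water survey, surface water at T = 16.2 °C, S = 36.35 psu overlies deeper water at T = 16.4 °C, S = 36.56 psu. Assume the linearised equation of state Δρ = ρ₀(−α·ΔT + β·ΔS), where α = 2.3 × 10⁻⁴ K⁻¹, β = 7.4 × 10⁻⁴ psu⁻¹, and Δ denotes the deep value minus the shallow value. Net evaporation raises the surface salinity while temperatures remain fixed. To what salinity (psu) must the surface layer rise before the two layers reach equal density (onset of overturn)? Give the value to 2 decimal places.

36.50 psu

Neutral buoyancy requires −α(T_deep − T_surf) + β(S_deep − S_surf′) = 0.
S_surf′ = S_deep − (α/β)·ΔT = 36.56 − (2.3 × 10⁻⁴/7.4 × 10⁻⁴)·(+0.2) = 36.4978 psu.
Increase required: 36.4978 − 36.35 = 0.1478 psu.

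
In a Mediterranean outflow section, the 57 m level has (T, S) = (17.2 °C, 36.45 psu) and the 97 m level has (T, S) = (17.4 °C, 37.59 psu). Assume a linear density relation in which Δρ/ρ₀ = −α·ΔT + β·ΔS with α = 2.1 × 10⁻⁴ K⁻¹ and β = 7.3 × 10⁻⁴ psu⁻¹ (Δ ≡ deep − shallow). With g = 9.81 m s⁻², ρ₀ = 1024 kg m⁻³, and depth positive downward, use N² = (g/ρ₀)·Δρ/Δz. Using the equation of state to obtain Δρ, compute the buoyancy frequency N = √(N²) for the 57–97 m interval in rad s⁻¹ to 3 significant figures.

ΔT = +0.2 K, ΔS = +1.14 psu (deep − shallow).
Δρ/ρ₀ = −αΔT + βΔS = -4.20 × 10⁻⁵ + 8.322 × 10⁻⁴ = 7.902 × 10⁻⁴, so Δρ ≈ 0.8092 kg m⁻³.
N² = (g/ρ₀)·Δρ/Δz = g·(Δρ/ρ₀)/Δz = 9.81 × 7.902 × 10⁻⁴ / 40 = 1.9380 × 10⁻⁴ s⁻².
N = √(1.9380 × 10⁻⁴) = 0.013921 rad s⁻¹ ≈ 0.0139 rad s⁻¹.

0.0139 rad s⁻¹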